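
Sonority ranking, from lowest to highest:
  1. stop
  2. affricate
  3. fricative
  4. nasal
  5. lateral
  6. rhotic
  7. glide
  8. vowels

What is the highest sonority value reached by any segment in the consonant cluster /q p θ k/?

/q/: stop = 1.
/p/: stop = 1.
/θ/: fricative = 3.
/k/: stop = 1.
The maximum is 3.

3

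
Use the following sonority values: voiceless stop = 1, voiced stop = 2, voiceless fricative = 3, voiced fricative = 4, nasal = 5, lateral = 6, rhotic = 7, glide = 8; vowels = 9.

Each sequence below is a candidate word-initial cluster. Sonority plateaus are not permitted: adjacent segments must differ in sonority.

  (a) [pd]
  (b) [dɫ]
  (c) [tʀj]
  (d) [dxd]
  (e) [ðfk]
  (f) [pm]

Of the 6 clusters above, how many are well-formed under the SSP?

4

(a) sonority 1-2: well-formed.
(b) sonority 2-6: well-formed.
(c) sonority 1-7-8: well-formed.
(d) sonority 2-3-2: ill-formed.
(e) sonority 4-3-1: ill-formed.
(f) sonority 1-5: well-formed.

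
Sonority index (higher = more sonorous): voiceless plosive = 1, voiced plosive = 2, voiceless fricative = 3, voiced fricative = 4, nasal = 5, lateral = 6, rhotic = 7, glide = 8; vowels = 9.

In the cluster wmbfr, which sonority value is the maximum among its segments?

/w/ is a glide (sonority 8).
/m/ is a nasal (sonority 5).
/b/ is a voiced plosive (sonority 2).
/f/ is a voiceless fricative (sonority 3).
/r/ is a rhotic (sonority 7).
The maximum is 8.

8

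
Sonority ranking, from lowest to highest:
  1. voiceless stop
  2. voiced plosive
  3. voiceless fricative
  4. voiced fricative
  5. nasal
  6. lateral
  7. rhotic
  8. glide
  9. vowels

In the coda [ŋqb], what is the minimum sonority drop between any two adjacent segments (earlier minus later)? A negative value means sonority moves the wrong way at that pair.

-1

/ŋ/ — nasal, sonority 5.
/q/ — voiceless stop, sonority 1.
/b/ — voiced plosive, sonority 2.
/ŋ/→/q/: change +4.
/q/→/b/: change -1.
Minimum = -1.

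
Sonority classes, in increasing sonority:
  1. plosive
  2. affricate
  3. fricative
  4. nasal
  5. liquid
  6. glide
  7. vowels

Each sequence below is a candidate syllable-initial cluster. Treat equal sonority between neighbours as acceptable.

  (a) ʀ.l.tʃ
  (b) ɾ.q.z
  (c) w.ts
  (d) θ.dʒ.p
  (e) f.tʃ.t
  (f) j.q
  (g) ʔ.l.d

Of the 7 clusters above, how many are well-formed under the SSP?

(a) 5-5-2 → violates
(b) 5-1-3 → violates
(c) 6-2 → violates
(d) 3-2-1 → violates
(e) 3-2-1 → violates
(f) 6-1 → violates
(g) 1-5-1 → violates

0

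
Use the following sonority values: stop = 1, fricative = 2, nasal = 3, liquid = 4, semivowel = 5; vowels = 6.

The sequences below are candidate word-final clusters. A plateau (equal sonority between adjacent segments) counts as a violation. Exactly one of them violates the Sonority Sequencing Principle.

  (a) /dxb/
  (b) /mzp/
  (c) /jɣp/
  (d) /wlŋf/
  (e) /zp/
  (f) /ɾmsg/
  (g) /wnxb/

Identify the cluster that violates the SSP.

a

(a) 1-2-1 → violates
(b) 3-2-1 → obeys
(c) 5-2-1 → obeys
(d) 5-4-3-2 → obeys
(e) 2-1 → obeys
(f) 4-3-2-1 → obeys
(g) 5-3-2-1 → obeys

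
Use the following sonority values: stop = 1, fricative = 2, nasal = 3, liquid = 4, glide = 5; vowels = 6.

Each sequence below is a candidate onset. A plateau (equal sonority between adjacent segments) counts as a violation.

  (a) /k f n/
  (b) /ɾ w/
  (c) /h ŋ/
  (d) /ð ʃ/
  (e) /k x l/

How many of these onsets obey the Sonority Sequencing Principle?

4

(a) sonority 1-2-3: well-formed.
(b) sonority 4-5: well-formed.
(c) sonority 2-3: well-formed.
(d) sonority 2-2: ill-formed.
(e) sonority 1-2-4: well-formed.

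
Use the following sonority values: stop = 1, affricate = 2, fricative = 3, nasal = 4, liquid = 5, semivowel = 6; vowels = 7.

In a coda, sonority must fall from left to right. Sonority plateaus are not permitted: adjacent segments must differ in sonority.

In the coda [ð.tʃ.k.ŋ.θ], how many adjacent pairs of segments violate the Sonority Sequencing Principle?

/ð/ — fricative, sonority 3.
/tʃ/ — affricate, sonority 2.
/k/ — stop, sonority 1.
/ŋ/ — nasal, sonority 4.
/θ/ — fricative, sonority 3.
/ð/→/tʃ/: 3→2 (falls) — ok.
/tʃ/→/k/: 2→1 (falls) — ok.
/k/→/ŋ/: 1→4 (does not fall) — violation.
/ŋ/→/θ/: 4→3 (falls) — ok.

1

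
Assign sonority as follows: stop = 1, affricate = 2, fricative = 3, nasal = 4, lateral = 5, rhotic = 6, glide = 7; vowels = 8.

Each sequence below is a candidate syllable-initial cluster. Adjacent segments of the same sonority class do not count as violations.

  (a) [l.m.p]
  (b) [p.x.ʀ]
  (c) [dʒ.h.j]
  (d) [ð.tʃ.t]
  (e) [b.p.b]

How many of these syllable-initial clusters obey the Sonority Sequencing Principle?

(a) 5-4-1 → violates
(b) 1-3-6 → obeys
(c) 2-3-7 → obeys
(d) 3-2-1 → violates
(e) 1-1-1 → obeys

3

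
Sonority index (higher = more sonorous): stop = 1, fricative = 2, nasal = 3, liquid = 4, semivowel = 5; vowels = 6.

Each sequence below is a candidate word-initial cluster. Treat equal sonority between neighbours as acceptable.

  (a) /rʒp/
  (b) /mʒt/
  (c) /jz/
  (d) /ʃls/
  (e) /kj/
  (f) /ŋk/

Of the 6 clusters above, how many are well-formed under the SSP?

(a) 4-2-1 → violates
(b) 3-2-1 → violates
(c) 5-2 → violates
(d) 2-4-2 → violates
(e) 1-5 → obeys
(f) 3-1 → violates

1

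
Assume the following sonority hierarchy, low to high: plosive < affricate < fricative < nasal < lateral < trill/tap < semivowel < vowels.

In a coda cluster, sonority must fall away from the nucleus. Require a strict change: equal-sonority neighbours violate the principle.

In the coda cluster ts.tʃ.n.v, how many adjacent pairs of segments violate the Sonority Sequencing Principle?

/ts/: affricate = 2.
/tʃ/: affricate = 2.
/n/: nasal = 4.
/v/: fricative = 3.
/ts/→/tʃ/: 2→2 (plateau) — violation.
/tʃ/→/n/: 2→4 (does not fall) — violation.
/n/→/v/: 4→3 (falls) — ok.

2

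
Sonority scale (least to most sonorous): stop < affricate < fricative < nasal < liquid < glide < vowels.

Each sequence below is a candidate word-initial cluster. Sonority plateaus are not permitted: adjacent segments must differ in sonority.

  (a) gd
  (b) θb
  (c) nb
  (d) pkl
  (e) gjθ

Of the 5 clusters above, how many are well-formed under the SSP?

0

(a) sonority 1-1: ill-formed.
(b) sonority 3-1: ill-formed.
(c) sonority 4-1: ill-formed.
(d) sonority 1-1-5: ill-formed.
(e) sonority 1-6-3: ill-formed.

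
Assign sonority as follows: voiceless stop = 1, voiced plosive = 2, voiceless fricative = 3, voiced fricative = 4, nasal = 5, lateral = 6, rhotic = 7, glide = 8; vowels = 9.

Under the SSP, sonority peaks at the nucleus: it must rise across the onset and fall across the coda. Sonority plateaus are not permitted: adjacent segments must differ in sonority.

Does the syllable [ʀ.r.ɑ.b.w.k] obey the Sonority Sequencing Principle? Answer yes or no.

Onset: /ʀ/ is a rhotic (sonority 7), /r/ is a rhotic (sonority 7); then the nucleus /ɑ/ (sonority 9).
Onset profile 7-7-9 — does not strictly rise throughout.
Coda: /b/ is a voiced plosive (sonority 2), /w/ is a glide (sonority 8), /k/ is a voiceless stop (sonority 1).
Coda profile 9-2-8-1 — does not strictly fall throughout.

no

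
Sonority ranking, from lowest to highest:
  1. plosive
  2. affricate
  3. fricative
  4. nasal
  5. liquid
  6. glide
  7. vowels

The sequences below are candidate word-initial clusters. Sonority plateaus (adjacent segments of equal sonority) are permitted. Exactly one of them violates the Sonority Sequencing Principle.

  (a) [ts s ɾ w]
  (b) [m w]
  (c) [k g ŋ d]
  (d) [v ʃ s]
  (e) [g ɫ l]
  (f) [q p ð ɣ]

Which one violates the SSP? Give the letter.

c

(a) 2-3-5-6 → obeys
(b) 4-6 → obeys
(c) 1-1-4-1 → violates
(d) 3-3-3 → obeys
(e) 1-5-5 → obeys
(f) 1-1-3-3 → obeys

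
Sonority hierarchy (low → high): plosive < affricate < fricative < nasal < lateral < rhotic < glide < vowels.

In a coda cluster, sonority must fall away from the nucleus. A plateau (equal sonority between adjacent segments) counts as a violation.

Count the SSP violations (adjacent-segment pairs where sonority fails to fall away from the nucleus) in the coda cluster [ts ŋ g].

1

/ts/ — affricate, sonority 2.
/ŋ/ — nasal, sonority 4.
/g/ — plosive, sonority 1.
/ts/→/ŋ/: 2→4 (does not fall) — violation.
/ŋ/→/g/: 4→1 (falls) — ok.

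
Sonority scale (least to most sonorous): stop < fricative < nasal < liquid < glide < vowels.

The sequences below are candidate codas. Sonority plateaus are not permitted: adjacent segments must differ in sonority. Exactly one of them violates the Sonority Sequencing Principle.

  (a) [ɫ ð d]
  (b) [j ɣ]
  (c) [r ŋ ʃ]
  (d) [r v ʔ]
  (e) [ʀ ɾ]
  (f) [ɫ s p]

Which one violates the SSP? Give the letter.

(a) [ɫ ð d]: profile 4-2-1 — obeys.
(b) [j ɣ]: profile 5-2 — obeys.
(c) [r ŋ ʃ]: profile 4-3-2 — obeys.
(d) [r v ʔ]: profile 4-2-1 — obeys.
(e) [ʀ ɾ]: profile 4-4 — violates.
(f) [ɫ s p]: profile 4-2-1 — obeys.

e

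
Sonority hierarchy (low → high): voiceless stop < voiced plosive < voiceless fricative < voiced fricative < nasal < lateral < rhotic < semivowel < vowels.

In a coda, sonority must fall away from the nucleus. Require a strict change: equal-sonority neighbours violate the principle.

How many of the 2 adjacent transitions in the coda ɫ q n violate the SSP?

/ɫ/: lateral = 6.
/q/: voiceless stop = 1.
/n/: nasal = 5.
/ɫ/→/q/: 6→1 (falls) — ok.
/q/→/n/: 1→5 (does not fall) — violation.

1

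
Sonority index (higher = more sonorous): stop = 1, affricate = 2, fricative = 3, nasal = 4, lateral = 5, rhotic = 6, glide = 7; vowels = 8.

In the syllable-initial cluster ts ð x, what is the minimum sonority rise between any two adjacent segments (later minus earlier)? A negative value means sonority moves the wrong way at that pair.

/ts/ — affricate, sonority 2.
/ð/ — fricative, sonority 3.
/x/ — fricative, sonority 3.
/ts/→/ð/: change +1.
/ð/→/x/: change +0.
Minimum = 0.

0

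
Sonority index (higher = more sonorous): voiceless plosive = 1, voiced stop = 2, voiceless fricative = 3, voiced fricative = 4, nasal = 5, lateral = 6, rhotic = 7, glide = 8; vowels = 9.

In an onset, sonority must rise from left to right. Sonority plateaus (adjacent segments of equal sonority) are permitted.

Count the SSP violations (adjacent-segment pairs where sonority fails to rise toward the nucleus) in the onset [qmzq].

/q/: voiceless plosive = 1.
/m/: nasal = 5.
/z/: voiced fricative = 4.
/q/: voiceless plosive = 1.
/q/→/m/: 1→5 (rises) — ok.
/m/→/z/: 5→4 (does not rise) — violation.
/z/→/q/: 4→1 (does not rise) — violation.

2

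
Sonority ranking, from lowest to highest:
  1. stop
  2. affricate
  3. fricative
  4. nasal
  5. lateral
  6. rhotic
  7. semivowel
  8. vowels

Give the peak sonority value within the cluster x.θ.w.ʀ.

7

/x/: fricative = 3.
/θ/: fricative = 3.
/w/: semivowel = 7.
/ʀ/: rhotic = 6.
The maximum is 7.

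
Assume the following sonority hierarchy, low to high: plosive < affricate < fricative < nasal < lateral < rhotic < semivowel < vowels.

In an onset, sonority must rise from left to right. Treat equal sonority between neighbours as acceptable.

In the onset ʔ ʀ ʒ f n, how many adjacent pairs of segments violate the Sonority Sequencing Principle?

/ʔ/ — plosive, sonority 1.
/ʀ/ — rhotic, sonority 6.
/ʒ/ — fricative, sonority 3.
/f/ — fricative, sonority 3.
/n/ — nasal, sonority 4.
/ʔ/→/ʀ/: 1→6 (rises) — ok.
/ʀ/→/ʒ/: 6→3 (does not rise) — violation.
/ʒ/→/f/: 3→3 (plateau, allowed) — ok.
/f/→/n/: 3→4 (rises) — ok.

1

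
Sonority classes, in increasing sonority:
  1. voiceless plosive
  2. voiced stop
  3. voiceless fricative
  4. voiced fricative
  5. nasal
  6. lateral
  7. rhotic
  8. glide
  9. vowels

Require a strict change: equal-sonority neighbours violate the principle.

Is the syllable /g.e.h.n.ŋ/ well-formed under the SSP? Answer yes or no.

Onset: /g/ is a voiced stop (sonority 2); then the nucleus /e/ (sonority 9).
Onset profile 2-9 — rises to the nucleus.
Coda: /h/ is a voiceless fricative (sonority 3), /n/ is a nasal (sonority 5), /ŋ/ is a nasal (sonority 5).
Coda profile 9-3-5-5 — does not strictly fall throughout.

no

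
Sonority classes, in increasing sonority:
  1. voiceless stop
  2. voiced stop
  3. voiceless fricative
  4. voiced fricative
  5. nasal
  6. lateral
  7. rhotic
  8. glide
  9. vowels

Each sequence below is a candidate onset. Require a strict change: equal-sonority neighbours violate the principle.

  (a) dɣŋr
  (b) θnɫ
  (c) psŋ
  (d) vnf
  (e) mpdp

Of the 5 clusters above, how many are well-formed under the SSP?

3

(a) dɣŋr: profile 2-4-5-7 — obeys.
(b) θnɫ: profile 3-5-6 — obeys.
(c) psŋ: profile 1-3-5 — obeys.
(d) vnf: profile 4-5-3 — violates.
(e) mpdp: profile 5-1-2-1 — violates.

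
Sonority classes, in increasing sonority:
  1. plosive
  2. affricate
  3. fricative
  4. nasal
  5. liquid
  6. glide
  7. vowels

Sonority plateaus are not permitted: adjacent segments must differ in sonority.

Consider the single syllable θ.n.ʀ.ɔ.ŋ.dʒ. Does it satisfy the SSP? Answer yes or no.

yes

Onset: /θ/ is a fricative (sonority 3), /n/ is a nasal (sonority 4), /ʀ/ is a liquid (sonority 5); then the nucleus /ɔ/ (sonority 7).
Onset profile 3-4-5-7 — rises to the nucleus.
Coda: /ŋ/ is a nasal (sonority 4), /dʒ/ is an affricate (sonority 2).
Coda profile 7-4-2 — falls from the nucleus.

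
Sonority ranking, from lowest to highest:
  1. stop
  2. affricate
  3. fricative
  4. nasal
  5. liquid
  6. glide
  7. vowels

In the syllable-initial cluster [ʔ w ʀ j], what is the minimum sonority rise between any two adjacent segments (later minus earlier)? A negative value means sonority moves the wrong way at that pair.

/ʔ/: stop = 1.
/w/: glide = 6.
/ʀ/: liquid = 5.
/j/: glide = 6.
/ʔ/→/w/: change +5.
/w/→/ʀ/: change -1.
/ʀ/→/j/: change +1.
Minimum = -1.

-1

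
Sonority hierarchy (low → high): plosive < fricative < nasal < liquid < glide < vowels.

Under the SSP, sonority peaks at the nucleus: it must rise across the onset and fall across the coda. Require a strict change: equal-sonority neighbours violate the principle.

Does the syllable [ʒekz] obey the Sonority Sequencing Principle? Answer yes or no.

Onset: /ʒ/ is a fricative (sonority 2); then the nucleus /e/ (sonority 6).
Onset profile 2-6 — rises to the nucleus.
Coda: /k/ is a plosive (sonority 1), /z/ is a fricative (sonority 2).
Coda profile 6-1-2 — does not strictly fall throughout.

no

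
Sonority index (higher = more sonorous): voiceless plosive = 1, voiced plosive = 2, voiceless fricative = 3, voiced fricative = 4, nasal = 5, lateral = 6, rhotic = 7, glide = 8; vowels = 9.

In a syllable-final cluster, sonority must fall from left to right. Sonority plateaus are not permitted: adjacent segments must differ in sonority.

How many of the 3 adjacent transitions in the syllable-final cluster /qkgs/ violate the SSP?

/q/ — voiceless plosive, sonority 1.
/k/ — voiceless plosive, sonority 1.
/g/ — voiced plosive, sonority 2.
/s/ — voiceless fricative, sonority 3.
/q/→/k/: 1→1 (plateau) — violation.
/k/→/g/: 1→2 (does not fall) — violation.
/g/→/s/: 2→3 (does not fall) — violation.

3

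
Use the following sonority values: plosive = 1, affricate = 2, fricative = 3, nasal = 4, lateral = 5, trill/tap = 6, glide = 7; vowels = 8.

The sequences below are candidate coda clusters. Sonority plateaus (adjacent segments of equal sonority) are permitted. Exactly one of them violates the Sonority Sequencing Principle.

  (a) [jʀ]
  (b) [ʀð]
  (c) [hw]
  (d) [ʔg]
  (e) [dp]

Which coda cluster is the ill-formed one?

c

(a) [jʀ]: profile 7-6 — obeys.
(b) [ʀð]: profile 6-3 — obeys.
(c) [hw]: profile 3-7 — violates.
(d) [ʔg]: profile 1-1 — obeys.
(e) [dp]: profile 1-1 — obeys.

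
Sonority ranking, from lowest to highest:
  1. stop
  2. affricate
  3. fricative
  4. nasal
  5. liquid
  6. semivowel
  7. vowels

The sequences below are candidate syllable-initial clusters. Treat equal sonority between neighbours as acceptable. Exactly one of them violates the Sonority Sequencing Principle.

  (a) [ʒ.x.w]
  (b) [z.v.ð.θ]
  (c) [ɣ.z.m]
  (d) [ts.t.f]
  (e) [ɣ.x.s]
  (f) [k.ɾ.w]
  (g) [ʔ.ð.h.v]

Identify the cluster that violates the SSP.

d

(a) sonority 3-3-6: well-formed.
(b) sonority 3-3-3-3: well-formed.
(c) sonority 3-3-4: well-formed.
(d) sonority 2-1-3: ill-formed.
(e) sonority 3-3-3: well-formed.
(f) sonority 1-5-6: well-formed.
(g) sonority 1-3-3-3: well-formed.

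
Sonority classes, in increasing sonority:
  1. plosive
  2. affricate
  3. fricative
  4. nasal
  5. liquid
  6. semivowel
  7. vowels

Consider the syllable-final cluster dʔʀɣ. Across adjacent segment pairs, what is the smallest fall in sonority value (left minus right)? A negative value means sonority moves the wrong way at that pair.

-4

/d/: plosive = 1.
/ʔ/: plosive = 1.
/ʀ/: liquid = 5.
/ɣ/: fricative = 3.
/d/→/ʔ/: change +0.
/ʔ/→/ʀ/: change -4.
/ʀ/→/ɣ/: change +2.
Minimum = -4.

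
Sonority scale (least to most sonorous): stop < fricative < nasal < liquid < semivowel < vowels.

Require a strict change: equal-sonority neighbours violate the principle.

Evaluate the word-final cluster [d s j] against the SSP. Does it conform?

no

/d/ is a stop (sonority 1).
/s/ is a fricative (sonority 2).
/j/ is a semivowel (sonority 5).
The profile is 1-2-5. Between /d/ (1) and /s/ (2) sonority does not fall, so the cluster violates the SSP.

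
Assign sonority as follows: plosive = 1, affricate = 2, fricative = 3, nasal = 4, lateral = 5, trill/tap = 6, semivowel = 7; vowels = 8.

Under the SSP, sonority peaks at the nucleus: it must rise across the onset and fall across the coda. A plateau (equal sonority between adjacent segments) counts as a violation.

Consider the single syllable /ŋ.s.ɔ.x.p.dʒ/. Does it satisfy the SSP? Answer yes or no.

Onset: /ŋ/ is a nasal (sonority 4), /s/ is a fricative (sonority 3); then the nucleus /ɔ/ (sonority 8).
Onset profile 4-3-8 — does not strictly rise throughout.
Coda: /x/ is a fricative (sonority 3), /p/ is a plosive (sonority 1), /dʒ/ is an affricate (sonority 2).
Coda profile 8-3-1-2 — does not strictly fall throughout.

no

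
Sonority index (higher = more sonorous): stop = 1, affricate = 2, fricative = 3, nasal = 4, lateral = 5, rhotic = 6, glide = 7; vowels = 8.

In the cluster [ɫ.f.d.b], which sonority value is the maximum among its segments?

/ɫ/: lateral = 5.
/f/: fricative = 3.
/d/: stop = 1.
/b/: stop = 1.
The maximum is 5.

5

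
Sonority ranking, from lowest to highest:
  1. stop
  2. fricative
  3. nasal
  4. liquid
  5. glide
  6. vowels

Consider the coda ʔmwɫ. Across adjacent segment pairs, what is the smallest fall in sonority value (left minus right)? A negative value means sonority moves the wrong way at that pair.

-2

/ʔ/: stop = 1.
/m/: nasal = 3.
/w/: glide = 5.
/ɫ/: liquid = 4.
/ʔ/→/m/: change -2.
/m/→/w/: change -2.
/w/→/ɫ/: change +1.
Minimum = -2.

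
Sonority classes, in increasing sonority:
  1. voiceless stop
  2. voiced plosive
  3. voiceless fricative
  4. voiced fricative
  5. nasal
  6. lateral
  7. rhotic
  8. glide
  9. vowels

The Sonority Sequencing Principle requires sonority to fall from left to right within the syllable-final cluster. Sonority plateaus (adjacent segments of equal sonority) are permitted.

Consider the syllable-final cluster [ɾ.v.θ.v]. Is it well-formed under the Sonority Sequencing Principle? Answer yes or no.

/ɾ/: rhotic = 7.
/v/: voiced fricative = 4.
/θ/: voiceless fricative = 3.
/v/: voiced fricative = 4.
The profile is 7-4-3-4. Between /θ/ (3) and /v/ (4) sonority does not fall, so the cluster violates the SSP.

no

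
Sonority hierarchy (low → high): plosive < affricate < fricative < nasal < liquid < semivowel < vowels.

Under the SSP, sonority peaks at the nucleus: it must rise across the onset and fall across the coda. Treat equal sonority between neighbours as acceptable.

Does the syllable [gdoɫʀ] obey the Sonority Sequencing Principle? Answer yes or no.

yes

Onset: /g/ is a plosive (sonority 1), /d/ is a plosive (sonority 1); then the nucleus /o/ (sonority 7).
Onset profile 1-1-7 — rises to the nucleus.
Coda: /ɫ/ is a liquid (sonority 5), /ʀ/ is a liquid (sonority 5).
Coda profile 7-5-5 — falls from the nucleus.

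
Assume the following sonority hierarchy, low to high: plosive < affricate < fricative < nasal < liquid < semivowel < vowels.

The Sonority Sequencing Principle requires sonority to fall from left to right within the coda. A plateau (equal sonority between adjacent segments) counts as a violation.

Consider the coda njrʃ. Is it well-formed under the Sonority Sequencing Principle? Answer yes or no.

no

/n/: nasal = 4.
/j/: semivowel = 6.
/r/: liquid = 5.
/ʃ/: fricative = 3.
The profile is 4-6-5-3. Between /n/ (4) and /j/ (6) sonority does not fall, so the cluster violates the SSP.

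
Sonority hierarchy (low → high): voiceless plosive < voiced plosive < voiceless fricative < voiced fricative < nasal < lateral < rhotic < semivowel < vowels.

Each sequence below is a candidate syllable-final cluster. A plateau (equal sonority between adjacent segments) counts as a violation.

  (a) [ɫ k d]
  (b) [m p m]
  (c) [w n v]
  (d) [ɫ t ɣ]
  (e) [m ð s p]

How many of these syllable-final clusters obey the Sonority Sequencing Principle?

(a) sonority 6-1-2: ill-formed.
(b) sonority 5-1-5: ill-formed.
(c) sonority 8-5-4: well-formed.
(d) sonority 6-1-4: ill-formed.
(e) sonority 5-4-3-1: well-formed.

2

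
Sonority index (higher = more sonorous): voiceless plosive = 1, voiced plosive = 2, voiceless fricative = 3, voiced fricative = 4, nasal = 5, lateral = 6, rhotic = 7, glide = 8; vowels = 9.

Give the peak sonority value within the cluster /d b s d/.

3

/d/ is a voiced plosive (sonority 2).
/b/ is a voiced plosive (sonority 2).
/s/ is a voiceless fricative (sonority 3).
/d/ is a voiced plosive (sonority 2).
The maximum is 3.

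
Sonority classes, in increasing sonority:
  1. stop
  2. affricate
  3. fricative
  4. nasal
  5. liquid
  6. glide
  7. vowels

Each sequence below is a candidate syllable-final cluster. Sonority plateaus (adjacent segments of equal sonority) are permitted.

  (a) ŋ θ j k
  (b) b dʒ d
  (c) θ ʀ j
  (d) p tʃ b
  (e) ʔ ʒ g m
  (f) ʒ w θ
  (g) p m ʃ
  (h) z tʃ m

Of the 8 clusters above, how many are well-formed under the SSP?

0

(a) ŋ θ j k: profile 4-3-6-1 — violates.
(b) b dʒ d: profile 1-2-1 — violates.
(c) θ ʀ j: profile 3-5-6 — violates.
(d) p tʃ b: profile 1-2-1 — violates.
(e) ʔ ʒ g m: profile 1-3-1-4 — violates.
(f) ʒ w θ: profile 3-6-3 — violates.
(g) p m ʃ: profile 1-4-3 — violates.
(h) z tʃ m: profile 3-2-4 — violates.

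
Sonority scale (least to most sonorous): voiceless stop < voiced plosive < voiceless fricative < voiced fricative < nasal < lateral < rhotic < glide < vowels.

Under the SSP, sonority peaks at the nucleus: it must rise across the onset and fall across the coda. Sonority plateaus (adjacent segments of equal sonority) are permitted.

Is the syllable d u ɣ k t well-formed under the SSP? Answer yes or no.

yes

Onset: /d/ is a voiced plosive (sonority 2); then the nucleus /u/ (sonority 9).
Onset profile 2-9 — rises to the nucleus.
Coda: /ɣ/ is a voiced fricative (sonority 4), /k/ is a voiceless stop (sonority 1), /t/ is a voiceless stop (sonority 1).
Coda profile 9-4-1-1 — falls from the nucleus.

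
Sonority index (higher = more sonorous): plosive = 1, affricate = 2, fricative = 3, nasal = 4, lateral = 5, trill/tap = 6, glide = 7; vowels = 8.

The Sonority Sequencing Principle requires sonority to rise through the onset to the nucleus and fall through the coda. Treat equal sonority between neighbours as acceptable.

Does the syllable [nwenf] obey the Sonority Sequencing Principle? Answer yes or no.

Onset: /n/ is a nasal (sonority 4), /w/ is a glide (sonority 7); then the nucleus /e/ (sonority 8).
Onset profile 4-7-8 — rises to the nucleus.
Coda: /n/ is a nasal (sonority 4), /f/ is a fricative (sonority 3).
Coda profile 8-4-3 — falls from the nucleus.

yes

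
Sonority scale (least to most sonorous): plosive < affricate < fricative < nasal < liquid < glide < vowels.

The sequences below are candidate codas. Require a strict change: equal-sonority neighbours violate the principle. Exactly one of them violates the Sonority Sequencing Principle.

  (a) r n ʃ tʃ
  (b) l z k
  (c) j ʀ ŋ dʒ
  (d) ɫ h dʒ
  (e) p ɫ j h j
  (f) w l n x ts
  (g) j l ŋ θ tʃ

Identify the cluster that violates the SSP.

(a) 5-4-3-2 → obeys
(b) 5-3-1 → obeys
(c) 6-5-4-2 → obeys
(d) 5-3-2 → obeys
(e) 1-5-6-3-6 → violates
(f) 6-5-4-3-2 → obeys
(g) 6-5-4-3-2 → obeys

e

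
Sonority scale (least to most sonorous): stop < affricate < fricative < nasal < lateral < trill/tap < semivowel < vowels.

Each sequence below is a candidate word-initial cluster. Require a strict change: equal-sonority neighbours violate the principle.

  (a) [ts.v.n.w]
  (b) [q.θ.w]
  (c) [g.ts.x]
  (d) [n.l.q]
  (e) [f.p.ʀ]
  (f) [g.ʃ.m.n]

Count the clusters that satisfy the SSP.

3

(a) sonority 2-3-4-7: well-formed.
(b) sonority 1-3-7: well-formed.
(c) sonority 1-2-3: well-formed.
(d) sonority 4-5-1: ill-formed.
(e) sonority 3-1-6: ill-formed.
(f) sonority 1-3-4-4: ill-formed.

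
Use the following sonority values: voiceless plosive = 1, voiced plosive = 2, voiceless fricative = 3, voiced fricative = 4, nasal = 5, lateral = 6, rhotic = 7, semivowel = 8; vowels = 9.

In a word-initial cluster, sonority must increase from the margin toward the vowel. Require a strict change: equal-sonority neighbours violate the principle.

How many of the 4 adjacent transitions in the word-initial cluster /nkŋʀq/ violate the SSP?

/n/ — nasal, sonority 5.
/k/ — voiceless plosive, sonority 1.
/ŋ/ — nasal, sonority 5.
/ʀ/ — rhotic, sonority 7.
/q/ — voiceless plosive, sonority 1.
/n/→/k/: 5→1 (does not rise) — violation.
/k/→/ŋ/: 1→5 (rises) — ok.
/ŋ/→/ʀ/: 5→7 (rises) — ok.
/ʀ/→/q/: 7→1 (does not rise) — violation.

2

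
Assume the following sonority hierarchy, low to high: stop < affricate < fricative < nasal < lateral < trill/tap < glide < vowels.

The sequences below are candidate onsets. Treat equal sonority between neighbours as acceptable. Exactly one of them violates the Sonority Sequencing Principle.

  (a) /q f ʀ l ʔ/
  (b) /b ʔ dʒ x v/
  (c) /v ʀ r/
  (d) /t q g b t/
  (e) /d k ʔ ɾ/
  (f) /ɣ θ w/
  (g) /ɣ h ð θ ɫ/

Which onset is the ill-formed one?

(a) 1-3-6-5-1 → violates
(b) 1-1-2-3-3 → obeys
(c) 3-6-6 → obeys
(d) 1-1-1-1-1 → obeys
(e) 1-1-1-6 → obeys
(f) 3-3-7 → obeys
(g) 3-3-3-3-5 → obeys

a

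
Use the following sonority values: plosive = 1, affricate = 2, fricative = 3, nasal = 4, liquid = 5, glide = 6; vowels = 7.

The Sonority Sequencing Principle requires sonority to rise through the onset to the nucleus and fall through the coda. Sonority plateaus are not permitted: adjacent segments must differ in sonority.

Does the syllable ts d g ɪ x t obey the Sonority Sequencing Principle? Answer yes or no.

no

Onset: /ts/ is an affricate (sonority 2), /d/ is a plosive (sonority 1), /g/ is a plosive (sonority 1); then the nucleus /ɪ/ (sonority 7).
Onset profile 2-1-1-7 — does not strictly rise throughout.
Coda: /x/ is a fricative (sonority 3), /t/ is a plosive (sonority 1).
Coda profile 7-3-1 — falls from the nucleus.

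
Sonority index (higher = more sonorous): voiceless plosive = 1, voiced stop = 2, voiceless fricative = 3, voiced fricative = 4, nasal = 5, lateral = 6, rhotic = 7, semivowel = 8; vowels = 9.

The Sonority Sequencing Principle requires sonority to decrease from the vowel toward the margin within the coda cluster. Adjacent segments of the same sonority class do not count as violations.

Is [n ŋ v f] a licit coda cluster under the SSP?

yes

/n/: nasal = 5.
/ŋ/: nasal = 5.
/v/: voiced fricative = 4.
/f/: voiceless fricative = 3.
The profile 5-5-4-3 is non-increasing (plateaus allowed), so the coda cluster satisfies the SSP.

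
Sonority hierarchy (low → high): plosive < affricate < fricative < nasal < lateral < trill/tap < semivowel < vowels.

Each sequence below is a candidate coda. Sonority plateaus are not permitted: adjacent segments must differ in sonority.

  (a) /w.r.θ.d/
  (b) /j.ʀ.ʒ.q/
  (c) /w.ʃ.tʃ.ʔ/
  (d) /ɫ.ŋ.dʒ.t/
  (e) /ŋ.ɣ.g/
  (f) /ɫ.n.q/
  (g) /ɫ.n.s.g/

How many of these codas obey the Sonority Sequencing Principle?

7

(a) /w.r.θ.d/: profile 7-6-3-1 — obeys.
(b) /j.ʀ.ʒ.q/: profile 7-6-3-1 — obeys.
(c) /w.ʃ.tʃ.ʔ/: profile 7-3-2-1 — obeys.
(d) /ɫ.ŋ.dʒ.t/: profile 5-4-2-1 — obeys.
(e) /ŋ.ɣ.g/: profile 4-3-1 — obeys.
(f) /ɫ.n.q/: profile 5-4-1 — obeys.
(g) /ɫ.n.s.g/: profile 5-4-3-1 — obeys.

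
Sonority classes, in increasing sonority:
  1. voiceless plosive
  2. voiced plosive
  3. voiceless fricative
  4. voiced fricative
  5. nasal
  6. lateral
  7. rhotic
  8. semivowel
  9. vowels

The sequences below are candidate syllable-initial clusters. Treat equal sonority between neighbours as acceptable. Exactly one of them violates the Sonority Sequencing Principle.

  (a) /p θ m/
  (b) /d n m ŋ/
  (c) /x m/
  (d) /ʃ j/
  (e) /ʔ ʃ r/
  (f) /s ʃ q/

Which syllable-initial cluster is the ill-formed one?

f

(a) /p θ m/: profile 1-3-5 — obeys.
(b) /d n m ŋ/: profile 2-5-5-5 — obeys.
(c) /x m/: profile 3-5 — obeys.
(d) /ʃ j/: profile 3-8 — obeys.
(e) /ʔ ʃ r/: profile 1-3-7 — obeys.
(f) /s ʃ q/: profile 3-3-1 — violates.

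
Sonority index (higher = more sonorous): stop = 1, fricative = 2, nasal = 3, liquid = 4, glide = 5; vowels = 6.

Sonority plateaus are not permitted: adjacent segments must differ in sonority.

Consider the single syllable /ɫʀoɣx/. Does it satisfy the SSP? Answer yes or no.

Onset: /ɫ/ is a liquid (sonority 4), /ʀ/ is a liquid (sonority 4); then the nucleus /o/ (sonority 6).
Onset profile 4-4-6 — does not strictly rise throughout.
Coda: /ɣ/ is a fricative (sonority 2), /x/ is a fricative (sonority 2).
Coda profile 6-2-2 — does not strictly fall throughout.

no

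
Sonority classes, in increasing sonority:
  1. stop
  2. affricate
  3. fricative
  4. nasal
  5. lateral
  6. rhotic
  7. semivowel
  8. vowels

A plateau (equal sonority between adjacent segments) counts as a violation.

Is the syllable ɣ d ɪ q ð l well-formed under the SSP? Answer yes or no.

Onset: /ɣ/ is a fricative (sonority 3), /d/ is a stop (sonority 1); then the nucleus /ɪ/ (sonority 8).
Onset profile 3-1-8 — does not strictly rise throughout.
Coda: /q/ is a stop (sonority 1), /ð/ is a fricative (sonority 3), /l/ is a lateral (sonority 5).
Coda profile 8-1-3-5 — does not strictly fall throughout.

no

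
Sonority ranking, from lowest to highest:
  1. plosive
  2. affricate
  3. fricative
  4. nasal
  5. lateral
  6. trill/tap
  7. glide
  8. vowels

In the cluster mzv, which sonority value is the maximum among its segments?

/m/ — nasal, sonority 4.
/z/ — fricative, sonority 3.
/v/ — fricative, sonority 3.
The maximum is 4.

4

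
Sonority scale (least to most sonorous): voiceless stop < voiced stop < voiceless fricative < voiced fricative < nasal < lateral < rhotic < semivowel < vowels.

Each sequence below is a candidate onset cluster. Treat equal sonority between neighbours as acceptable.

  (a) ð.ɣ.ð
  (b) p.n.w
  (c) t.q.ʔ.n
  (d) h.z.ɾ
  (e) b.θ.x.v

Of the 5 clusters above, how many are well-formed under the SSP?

5

(a) sonority 4-4-4: well-formed.
(b) sonority 1-5-8: well-formed.
(c) sonority 1-1-1-5: well-formed.
(d) sonority 3-4-7: well-formed.
(e) sonority 2-3-3-4: well-formed.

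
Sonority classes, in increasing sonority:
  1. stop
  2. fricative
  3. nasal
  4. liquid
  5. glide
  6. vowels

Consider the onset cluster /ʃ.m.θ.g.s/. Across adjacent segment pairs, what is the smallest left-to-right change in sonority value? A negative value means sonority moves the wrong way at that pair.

/ʃ/ — fricative, sonority 2.
/m/ — nasal, sonority 3.
/θ/ — fricative, sonority 2.
/g/ — stop, sonority 1.
/s/ — fricative, sonority 2.
/ʃ/→/m/: change +1.
/m/→/θ/: change -1.
/θ/→/g/: change -1.
/g/→/s/: change +1.
Minimum = -1.

-1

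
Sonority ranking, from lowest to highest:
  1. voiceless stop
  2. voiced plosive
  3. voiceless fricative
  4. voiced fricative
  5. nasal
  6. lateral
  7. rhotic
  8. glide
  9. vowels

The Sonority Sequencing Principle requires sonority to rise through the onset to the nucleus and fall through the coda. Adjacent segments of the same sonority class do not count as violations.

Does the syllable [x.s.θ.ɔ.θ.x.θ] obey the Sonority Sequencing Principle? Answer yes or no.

yes

Onset: /x/ is a voiceless fricative (sonority 3), /s/ is a voiceless fricative (sonority 3), /θ/ is a voiceless fricative (sonority 3); then the nucleus /ɔ/ (sonority 9).
Onset profile 3-3-3-9 — rises to the nucleus.
Coda: /θ/ is a voiceless fricative (sonority 3), /x/ is a voiceless fricative (sonority 3), /θ/ is a voiceless fricative (sonority 3).
Coda profile 9-3-3-3 — falls from the nucleus.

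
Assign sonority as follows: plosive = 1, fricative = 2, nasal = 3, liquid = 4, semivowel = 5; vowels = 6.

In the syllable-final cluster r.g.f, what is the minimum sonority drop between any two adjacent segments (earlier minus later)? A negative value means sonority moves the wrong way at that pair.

/r/ is a liquid (sonority 4).
/g/ is a plosive (sonority 1).
/f/ is a fricative (sonority 2).
/r/→/g/: change +3.
/g/→/f/: change -1.
Minimum = -1.

-1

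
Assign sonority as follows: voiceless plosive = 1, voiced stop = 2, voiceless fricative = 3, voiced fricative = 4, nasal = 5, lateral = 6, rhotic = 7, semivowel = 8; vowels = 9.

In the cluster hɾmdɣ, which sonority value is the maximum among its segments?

7

/h/: voiceless fricative = 3.
/ɾ/: rhotic = 7.
/m/: nasal = 5.
/d/: voiced stop = 2.
/ɣ/: voiced fricative = 4.
The maximum is 7.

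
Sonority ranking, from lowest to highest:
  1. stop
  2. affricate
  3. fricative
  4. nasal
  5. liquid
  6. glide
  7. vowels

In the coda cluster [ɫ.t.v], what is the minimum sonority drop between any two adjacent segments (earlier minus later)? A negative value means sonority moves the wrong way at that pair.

-2

/ɫ/ — liquid, sonority 5.
/t/ — stop, sonority 1.
/v/ — fricative, sonority 3.
/ɫ/→/t/: change +4.
/t/→/v/: change -2.
Minimum = -2.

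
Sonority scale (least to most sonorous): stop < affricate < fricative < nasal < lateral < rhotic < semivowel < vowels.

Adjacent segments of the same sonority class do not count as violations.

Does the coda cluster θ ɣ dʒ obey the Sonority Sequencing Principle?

/θ/: fricative = 3.
/ɣ/: fricative = 3.
/dʒ/: affricate = 2.
The profile 3-3-2 is non-increasing (plateaus allowed), so the coda cluster satisfies the SSP.

yes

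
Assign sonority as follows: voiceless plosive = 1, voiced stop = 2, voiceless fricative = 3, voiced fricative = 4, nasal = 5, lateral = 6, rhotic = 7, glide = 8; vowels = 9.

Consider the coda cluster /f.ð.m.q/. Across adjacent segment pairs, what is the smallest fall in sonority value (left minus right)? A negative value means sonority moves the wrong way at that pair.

-1

/f/ is a voiceless fricative (sonority 3).
/ð/ is a voiced fricative (sonority 4).
/m/ is a nasal (sonority 5).
/q/ is a voiceless plosive (sonority 1).
/f/→/ð/: change -1.
/ð/→/m/: change -1.
/m/→/q/: change +4.
Minimum = -1.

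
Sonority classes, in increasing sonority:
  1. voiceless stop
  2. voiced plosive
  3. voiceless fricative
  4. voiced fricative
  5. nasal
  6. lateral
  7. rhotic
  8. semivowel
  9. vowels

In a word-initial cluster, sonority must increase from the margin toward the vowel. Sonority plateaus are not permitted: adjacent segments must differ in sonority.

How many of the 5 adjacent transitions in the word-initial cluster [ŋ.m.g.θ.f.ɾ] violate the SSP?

/ŋ/ — nasal, sonority 5.
/m/ — nasal, sonority 5.
/g/ — voiced plosive, sonority 2.
/θ/ — voiceless fricative, sonority 3.
/f/ — voiceless fricative, sonority 3.
/ɾ/ — rhotic, sonority 7.
/ŋ/→/m/: 5→5 (plateau) — violation.
/m/→/g/: 5→2 (does not rise) — violation.
/g/→/θ/: 2→3 (rises) — ok.
/θ/→/f/: 3→3 (plateau) — violation.
/f/→/ɾ/: 3→7 (rises) — ok.

3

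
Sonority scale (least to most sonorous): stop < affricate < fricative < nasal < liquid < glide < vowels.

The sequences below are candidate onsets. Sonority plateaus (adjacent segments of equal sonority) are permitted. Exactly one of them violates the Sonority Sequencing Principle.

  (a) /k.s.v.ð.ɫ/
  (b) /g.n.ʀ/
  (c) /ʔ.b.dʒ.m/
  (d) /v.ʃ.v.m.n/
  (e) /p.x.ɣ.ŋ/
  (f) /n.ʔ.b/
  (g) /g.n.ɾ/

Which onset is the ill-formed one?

f

(a) /k.s.v.ð.ɫ/: profile 1-3-3-3-5 — obeys.
(b) /g.n.ʀ/: profile 1-4-5 — obeys.
(c) /ʔ.b.dʒ.m/: profile 1-1-2-4 — obeys.
(d) /v.ʃ.v.m.n/: profile 3-3-3-4-4 — obeys.
(e) /p.x.ɣ.ŋ/: profile 1-3-3-4 — obeys.
(f) /n.ʔ.b/: profile 4-1-1 — violates.
(g) /g.n.ɾ/: profile 1-4-5 — obeys.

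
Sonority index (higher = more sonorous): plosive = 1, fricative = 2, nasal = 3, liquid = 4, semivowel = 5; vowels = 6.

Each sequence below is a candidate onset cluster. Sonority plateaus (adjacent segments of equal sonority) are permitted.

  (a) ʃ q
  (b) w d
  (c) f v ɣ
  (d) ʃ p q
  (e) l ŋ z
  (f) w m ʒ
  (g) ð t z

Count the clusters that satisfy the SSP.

1

(a) 2-1 → violates
(b) 5-1 → violates
(c) 2-2-2 → obeys
(d) 2-1-1 → violates
(e) 4-3-2 → violates
(f) 5-3-2 → violates
(g) 2-1-2 → violates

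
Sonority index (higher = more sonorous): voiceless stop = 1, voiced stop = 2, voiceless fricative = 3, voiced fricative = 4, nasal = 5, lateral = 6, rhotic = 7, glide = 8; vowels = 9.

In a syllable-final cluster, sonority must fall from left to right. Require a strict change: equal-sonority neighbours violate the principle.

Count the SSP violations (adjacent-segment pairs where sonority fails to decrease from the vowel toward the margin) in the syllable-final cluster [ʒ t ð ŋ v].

/ʒ/ is a voiced fricative (sonority 4).
/t/ is a voiceless stop (sonority 1).
/ð/ is a voiced fricative (sonority 4).
/ŋ/ is a nasal (sonority 5).
/v/ is a voiced fricative (sonority 4).
/ʒ/→/t/: 4→1 (falls) — ok.
/t/→/ð/: 1→4 (does not fall) — violation.
/ð/→/ŋ/: 4→5 (does not fall) — violation.
/ŋ/→/v/: 5→4 (falls) — ok.

2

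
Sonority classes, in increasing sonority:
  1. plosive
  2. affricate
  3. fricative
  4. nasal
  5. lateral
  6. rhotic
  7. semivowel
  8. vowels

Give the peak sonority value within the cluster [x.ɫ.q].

5

/x/: fricative = 3.
/ɫ/: lateral = 5.
/q/: plosive = 1.
The maximum is 5.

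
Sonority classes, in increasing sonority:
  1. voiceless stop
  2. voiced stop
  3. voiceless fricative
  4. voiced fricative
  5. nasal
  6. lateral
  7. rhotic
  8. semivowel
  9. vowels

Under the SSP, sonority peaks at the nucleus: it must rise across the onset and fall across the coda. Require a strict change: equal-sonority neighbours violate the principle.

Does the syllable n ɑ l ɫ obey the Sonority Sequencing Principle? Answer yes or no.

no

Onset: /n/ is a nasal (sonority 5); then the nucleus /ɑ/ (sonority 9).
Onset profile 5-9 — rises to the nucleus.
Coda: /l/ is a lateral (sonority 6), /ɫ/ is a lateral (sonority 6).
Coda profile 9-6-6 — does not strictly fall throughout.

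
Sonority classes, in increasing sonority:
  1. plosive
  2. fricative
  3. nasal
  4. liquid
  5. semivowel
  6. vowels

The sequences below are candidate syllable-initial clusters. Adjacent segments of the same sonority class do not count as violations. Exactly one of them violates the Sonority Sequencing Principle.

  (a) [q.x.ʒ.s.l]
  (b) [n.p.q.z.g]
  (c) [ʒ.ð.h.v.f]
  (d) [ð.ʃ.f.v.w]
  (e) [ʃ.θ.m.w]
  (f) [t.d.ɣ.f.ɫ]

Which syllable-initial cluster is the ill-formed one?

(a) sonority 1-2-2-2-4: well-formed.
(b) sonority 3-1-1-2-1: ill-formed.
(c) sonority 2-2-2-2-2: well-formed.
(d) sonority 2-2-2-2-5: well-formed.
(e) sonority 2-2-3-5: well-formed.
(f) sonority 1-1-2-2-4: well-formed.

b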